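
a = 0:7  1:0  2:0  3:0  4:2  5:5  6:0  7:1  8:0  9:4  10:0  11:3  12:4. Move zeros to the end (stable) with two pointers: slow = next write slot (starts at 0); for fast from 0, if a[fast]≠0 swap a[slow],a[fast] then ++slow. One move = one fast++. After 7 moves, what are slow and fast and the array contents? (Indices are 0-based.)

slow=3, fast=7, a=[7, 2, 5, 0, 0, 0, 0, 1, 0, 4, 0, 3, 4]

slow=0 fast=0: a[fast]=7≠0 swap→a[0]=7, slow++,fast++
slow=1 fast=1: a[fast]=0, fast++
slow=1 fast=2: a[fast]=0, fast++
slow=1 fast=3: a[fast]=0, fast++
slow=1 fast=4: a[fast]=2≠0 swap→a[1]=2, slow++,fast++
slow=2 fast=5: a[fast]=5≠0 swap→a[2]=5, slow++,fast++
slow=3 fast=6: a[fast]=0, fast++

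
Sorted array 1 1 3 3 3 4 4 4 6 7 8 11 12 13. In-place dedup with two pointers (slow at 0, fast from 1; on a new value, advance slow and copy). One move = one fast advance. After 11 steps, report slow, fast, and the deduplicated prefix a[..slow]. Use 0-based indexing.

slow=6, fast=12, prefix=[1, 3, 4, 6, 7, 8, 11]

(s=0,f=1) a[fast]=1=a[slow] dup → fast++
(s=0,f=2) a[fast]=3≠a[slow]=1 write a[1]=3 → slow++,fast++
(s=1,f=3) a[fast]=3=a[slow] dup → fast++
(s=1,f=4) a[fast]=3=a[slow] dup → fast++
(s=1,f=5) a[fast]=4≠a[slow]=3 write a[2]=4 → slow++,fast++
(s=2,f=6) a[fast]=4=a[slow] dup → fast++
(s=2,f=7) a[fast]=4=a[slow] dup → fast++
(s=2,f=8) a[fast]=6≠a[slow]=4 write a[3]=6 → slow++,fast++
(s=3,f=9) a[fast]=7≠a[slow]=6 write a[4]=7 → slow++,fast++
(s=4,f=10) a[fast]=8≠a[slow]=7 write a[5]=8 → slow++,fast++
(s=5,f=11) a[fast]=11≠a[slow]=8 write a[6]=11 → slow++,fast++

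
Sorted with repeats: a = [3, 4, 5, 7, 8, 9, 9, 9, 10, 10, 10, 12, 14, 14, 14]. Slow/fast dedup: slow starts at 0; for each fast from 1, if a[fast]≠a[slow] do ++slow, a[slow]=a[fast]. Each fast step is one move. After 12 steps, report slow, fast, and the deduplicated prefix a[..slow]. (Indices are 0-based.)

slow=0 fast=1: a[fast]=4≠a[slow]=3 write a[1]=4, slow++,fast++
slow=1 fast=2: a[fast]=5≠a[slow]=4 write a[2]=5, slow++,fast++
slow=2 fast=3: a[fast]=7≠a[slow]=5 write a[3]=7, slow++,fast++
slow=3 fast=4: a[fast]=8≠a[slow]=7 write a[4]=8, slow++,fast++
slow=4 fast=5: a[fast]=9≠a[slow]=8 write a[5]=9, slow++,fast++
slow=5 fast=6: a[fast]=9=a[slow] dup, fast++
slow=5 fast=7: a[fast]=9=a[slow] dup, fast++
slow=5 fast=8: a[fast]=10≠a[slow]=9 write a[6]=10, slow++,fast++
slow=6 fast=9: a[fast]=10=a[slow] dup, fast++
slow=6 fast=10: a[fast]=10=a[slow] dup, fast++
slow=6 fast=11: a[fast]=12≠a[slow]=10 write a[7]=12, slow++,fast++
slow=7 fast=12: a[fast]=14≠a[slow]=12 write a[8]=14, slow++,fast++

slow=8, fast=13, prefix=[3, 4, 5, 7, 8, 9, 10, 12, 14]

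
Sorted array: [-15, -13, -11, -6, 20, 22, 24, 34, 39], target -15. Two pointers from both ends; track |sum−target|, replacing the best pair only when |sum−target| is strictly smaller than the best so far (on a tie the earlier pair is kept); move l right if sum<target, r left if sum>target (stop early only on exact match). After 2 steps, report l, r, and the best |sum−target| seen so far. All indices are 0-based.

l=0, r=6, best |Δ|=34

[0,8] -15+39=24 d=39 * → r--
[0,7] -15+34=19 d=34 * → r--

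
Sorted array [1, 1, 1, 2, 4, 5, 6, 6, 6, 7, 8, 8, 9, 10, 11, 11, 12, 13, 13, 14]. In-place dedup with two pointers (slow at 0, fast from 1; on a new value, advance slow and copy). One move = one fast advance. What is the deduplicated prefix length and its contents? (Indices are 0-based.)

slow=0 fast=1: a[fast]=1=a[slow] dup, fast++
slow=0 fast=2: a[fast]=1=a[slow] dup, fast++
slow=0 fast=3: a[fast]=2≠a[slow]=1 write a[1]=2, slow++,fast++
slow=1 fast=4: a[fast]=4≠a[slow]=2 write a[2]=4, slow++,fast++
slow=2 fast=5: a[fast]=5≠a[slow]=4 write a[3]=5, slow++,fast++
slow=3 fast=6: a[fast]=6≠a[slow]=5 write a[4]=6, slow++,fast++
slow=4 fast=7: a[fast]=6=a[slow] dup, fast++
slow=4 fast=8: a[fast]=6=a[slow] dup, fast++
slow=4 fast=9: a[fast]=7≠a[slow]=6 write a[5]=7, slow++,fast++
slow=5 fast=10: a[fast]=8≠a[slow]=7 write a[6]=8, slow++,fast++
slow=6 fast=11: a[fast]=8=a[slow] dup, fast++
slow=6 fast=12: a[fast]=9≠a[slow]=8 write a[7]=9, slow++,fast++
slow=7 fast=13: a[fast]=10≠a[slow]=9 write a[8]=10, slow++,fast++
slow=8 fast=14: a[fast]=11≠a[slow]=10 write a[9]=11, slow++,fast++
slow=9 fast=15: a[fast]=11=a[slow] dup, fast++
slow=9 fast=16: a[fast]=12≠a[slow]=11 write a[10]=12, slow++,fast++
slow=10 fast=17: a[fast]=13≠a[slow]=12 write a[11]=13, slow++,fast++
slow=11 fast=18: a[fast]=13=a[slow] dup, fast++
slow=11 fast=19: a[fast]=14≠a[slow]=13 write a[12]=14, slow++,fast++

length 13; prefix = [1, 2, 4, 5, 6, 7, 8, 9, 10, 11, 12, 13, 14]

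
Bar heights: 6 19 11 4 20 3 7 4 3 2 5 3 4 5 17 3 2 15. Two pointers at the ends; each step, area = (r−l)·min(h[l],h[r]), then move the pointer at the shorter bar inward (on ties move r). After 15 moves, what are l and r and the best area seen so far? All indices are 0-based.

l=0 r=17: min(6,15)*17=102 best=102 *, l++
l=1 r=17: min(19,15)*16=240 best=240 *, r--
l=1 r=16: min(19,2)*15=30 best=240, r--
l=1 r=15: min(19,3)*14=42 best=240, r--
l=1 r=14: min(19,17)*13=221 best=240, r--
l=1 r=13: min(19,5)*12=60 best=240, r--
l=1 r=12: min(19,4)*11=44 best=240, r--
l=1 r=11: min(19,3)*10=30 best=240, r--
l=1 r=10: min(19,5)*9=45 best=240, r--
l=1 r=9: min(19,2)*8=16 best=240, r--
l=1 r=8: min(19,3)*7=21 best=240, r--
l=1 r=7: min(19,4)*6=24 best=240, r--
l=1 r=6: min(19,7)*5=35 best=240, r--
l=1 r=5: min(19,3)*4=12 best=240, r--
l=1 r=4: min(19,20)*3=57 best=240, l++

l=2, r=4, best area=240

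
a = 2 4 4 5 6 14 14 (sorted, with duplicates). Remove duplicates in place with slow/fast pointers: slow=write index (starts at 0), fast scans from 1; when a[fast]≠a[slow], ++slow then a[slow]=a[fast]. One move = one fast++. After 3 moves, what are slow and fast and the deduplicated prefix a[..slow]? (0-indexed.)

slow=0 fast=1: a[fast]=4≠a[slow]=2 write a[1]=4, slow++,fast++
slow=1 fast=2: a[fast]=4=a[slow] dup, fast++
slow=1 fast=3: a[fast]=5≠a[slow]=4 write a[2]=5, slow++,fast++

slow=2, fast=4, prefix=[2, 4, 5]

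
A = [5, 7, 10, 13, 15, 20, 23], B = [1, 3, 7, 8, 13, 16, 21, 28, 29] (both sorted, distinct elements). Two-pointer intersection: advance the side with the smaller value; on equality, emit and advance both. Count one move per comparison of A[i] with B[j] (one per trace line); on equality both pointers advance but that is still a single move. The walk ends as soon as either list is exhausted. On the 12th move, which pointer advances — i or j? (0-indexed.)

[i=0,j=0] 5>1 → j++
[i=0,j=1] 5>3 → j++
[i=0,j=2] 5<7 → i++
[i=1,j=2] 7==7 emit → i++,j++
[i=2,j=3] 10>8 → j++
[i=2,j=4] 10<13 → i++
[i=3,j=4] 13==13 emit → i++,j++
[i=4,j=5] 15<16 → i++
[i=5,j=5] 20>16 → j++
[i=5,j=6] 20<21 → i++
[i=6,j=6] 23>21 → j++
[i=6,j=7] 23<28 → i++

i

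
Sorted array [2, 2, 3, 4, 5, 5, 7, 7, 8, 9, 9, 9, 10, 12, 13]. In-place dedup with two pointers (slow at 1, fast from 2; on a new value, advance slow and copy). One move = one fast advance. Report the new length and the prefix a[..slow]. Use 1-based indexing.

length 10; prefix = [2, 3, 4, 5, 7, 8, 9, 10, 12, 13]

slow=1 fast=2: a[fast]=2=a[slow] dup, fast++
slow=1 fast=3: a[fast]=3≠a[slow]=2 write a[2]=3, slow++,fast++
slow=2 fast=4: a[fast]=4≠a[slow]=3 write a[3]=4, slow++,fast++
slow=3 fast=5: a[fast]=5≠a[slow]=4 write a[4]=5, slow++,fast++
slow=4 fast=6: a[fast]=5=a[slow] dup, fast++
slow=4 fast=7: a[fast]=7≠a[slow]=5 write a[5]=7, slow++,fast++
slow=5 fast=8: a[fast]=7=a[slow] dup, fast++
slow=5 fast=9: a[fast]=8≠a[slow]=7 write a[6]=8, slow++,fast++
slow=6 fast=10: a[fast]=9≠a[slow]=8 write a[7]=9, slow++,fast++
slow=7 fast=11: a[fast]=9=a[slow] dup, fast++
slow=7 fast=12: a[fast]=9=a[slow] dup, fast++
slow=7 fast=13: a[fast]=10≠a[slow]=9 write a[8]=10, slow++,fast++
slow=8 fast=14: a[fast]=12≠a[slow]=10 write a[9]=12, slow++,fast++
slow=9 fast=15: a[fast]=13≠a[slow]=12 write a[10]=13, slow++,fast++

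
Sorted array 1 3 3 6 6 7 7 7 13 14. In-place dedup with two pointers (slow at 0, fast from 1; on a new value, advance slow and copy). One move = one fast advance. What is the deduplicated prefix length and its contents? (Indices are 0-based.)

length 6; prefix = [1, 3, 6, 7, 13, 14]

(s=0,f=1) a[fast]=3≠a[slow]=1 write a[1]=3 → slow++,fast++
(s=1,f=2) a[fast]=3=a[slow] dup → fast++
(s=1,f=3) a[fast]=6≠a[slow]=3 write a[2]=6 → slow++,fast++
(s=2,f=4) a[fast]=6=a[slow] dup → fast++
(s=2,f=5) a[fast]=7≠a[slow]=6 write a[3]=7 → slow++,fast++
(s=3,f=6) a[fast]=7=a[slow] dup → fast++
(s=3,f=7) a[fast]=7=a[slow] dup → fast++
(s=3,f=8) a[fast]=13≠a[slow]=7 write a[4]=13 → slow++,fast++
(s=4,f=9) a[fast]=14≠a[slow]=13 write a[5]=14 → slow++,fast++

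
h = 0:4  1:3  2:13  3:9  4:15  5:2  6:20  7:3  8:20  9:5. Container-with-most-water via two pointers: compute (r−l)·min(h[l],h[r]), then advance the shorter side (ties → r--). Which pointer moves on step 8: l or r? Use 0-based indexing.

r

[0,9] min(4,5)*9=36 best=36 * → l++
[1,9] min(3,5)*8=24 best=36 → l++
[2,9] min(13,5)*7=35 best=36 → r--
[2,8] min(13,20)*6=78 best=78 * → l++
[3,8] min(9,20)*5=45 best=78 → l++
[4,8] min(15,20)*4=60 best=78 → l++
[5,8] min(2,20)*3=6 best=78 → l++
[6,8] min(20,20)*2=40 best=78 → r--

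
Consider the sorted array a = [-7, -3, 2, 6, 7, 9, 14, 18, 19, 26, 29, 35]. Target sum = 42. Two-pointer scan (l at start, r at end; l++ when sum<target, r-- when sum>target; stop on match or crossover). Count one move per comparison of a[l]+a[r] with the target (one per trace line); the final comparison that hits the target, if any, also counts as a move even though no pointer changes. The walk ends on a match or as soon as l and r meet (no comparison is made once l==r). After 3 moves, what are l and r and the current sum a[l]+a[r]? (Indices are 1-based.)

l=1 r=12: -7+35=28 <42, l++
l=2 r=12: -3+35=32 <42, l++
l=3 r=12: 2+35=37 <42, l++

l=4, r=12, sum=41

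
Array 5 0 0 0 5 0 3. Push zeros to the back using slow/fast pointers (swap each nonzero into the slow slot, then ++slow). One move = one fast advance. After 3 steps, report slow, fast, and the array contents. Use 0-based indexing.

slow=0 fast=0: a[fast]=5≠0 swap→a[0]=5, slow++,fast++
slow=1 fast=1: a[fast]=0, fast++
slow=1 fast=2: a[fast]=0, fast++

slow=1, fast=3, a=[5, 0, 0, 0, 5, 0, 3]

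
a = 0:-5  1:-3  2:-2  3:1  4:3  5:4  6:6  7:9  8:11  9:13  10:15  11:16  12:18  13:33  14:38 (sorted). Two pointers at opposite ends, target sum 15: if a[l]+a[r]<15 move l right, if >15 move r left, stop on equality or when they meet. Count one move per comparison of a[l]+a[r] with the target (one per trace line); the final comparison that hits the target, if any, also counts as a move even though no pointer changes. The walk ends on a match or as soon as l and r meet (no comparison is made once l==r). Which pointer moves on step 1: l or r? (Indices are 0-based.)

r

l=0 r=14: -5+38=33 >15, r--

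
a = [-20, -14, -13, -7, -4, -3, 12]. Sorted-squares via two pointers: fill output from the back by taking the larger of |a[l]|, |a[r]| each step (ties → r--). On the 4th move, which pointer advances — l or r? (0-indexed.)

r

[0,6] |-20|>|12| out[6]=400 → l++
[1,6] |-14|>|12| out[5]=196 → l++
[2,6] |-13|>|12| out[4]=169 → l++
[3,6] |-7|<=|12| out[3]=144 → r--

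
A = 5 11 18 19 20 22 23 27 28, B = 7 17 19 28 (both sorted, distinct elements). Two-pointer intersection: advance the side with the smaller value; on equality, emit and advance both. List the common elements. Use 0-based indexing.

intersection = [19, 28]

[i=0,j=0] 5<7 → i++
[i=1,j=0] 11>7 → j++
[i=1,j=1] 11<17 → i++
[i=2,j=1] 18>17 → j++
[i=2,j=2] 18<19 → i++
[i=3,j=2] 19==19 emit → i++,j++
[i=4,j=3] 20<28 → i++
[i=5,j=3] 22<28 → i++
[i=6,j=3] 23<28 → i++
[i=7,j=3] 27<28 → i++
[i=8,j=3] 28==28 emit → i++,j++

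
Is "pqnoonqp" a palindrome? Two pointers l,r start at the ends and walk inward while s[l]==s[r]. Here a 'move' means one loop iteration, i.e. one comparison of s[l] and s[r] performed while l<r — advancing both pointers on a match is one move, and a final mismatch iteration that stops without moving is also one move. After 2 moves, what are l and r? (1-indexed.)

l=3, r=6

[1,8] 'p'=='p' → l++,r--
[2,7] 'q'=='q' → l++,r--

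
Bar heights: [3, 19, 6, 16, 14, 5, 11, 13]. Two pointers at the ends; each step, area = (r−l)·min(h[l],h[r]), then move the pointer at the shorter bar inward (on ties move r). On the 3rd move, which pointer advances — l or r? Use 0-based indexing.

l=0 r=7: min(3,13)*7=21 best=21 *, l++
l=1 r=7: min(19,13)*6=78 best=78 *, r--
l=1 r=6: min(19,11)*5=55 best=78, r--

r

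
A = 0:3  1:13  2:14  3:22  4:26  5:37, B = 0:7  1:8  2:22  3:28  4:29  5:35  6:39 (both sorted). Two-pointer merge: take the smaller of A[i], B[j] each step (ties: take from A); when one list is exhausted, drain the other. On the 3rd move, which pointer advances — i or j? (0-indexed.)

[i=0,j=0] A[i]=3<=B[j]=7 take 3 → i++
[i=1,j=0] A[i]=13>B[j]=7 take 7 → j++
[i=1,j=1] A[i]=13>B[j]=8 take 8 → j++

j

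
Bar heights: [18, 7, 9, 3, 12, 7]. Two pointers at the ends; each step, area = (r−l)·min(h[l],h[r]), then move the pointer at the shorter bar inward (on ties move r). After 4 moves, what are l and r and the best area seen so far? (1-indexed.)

l=1 r=6: min(18,7)*5=35 best=35 *, r--
l=1 r=5: min(18,12)*4=48 best=48 *, r--
l=1 r=4: min(18,3)*3=9 best=48, r--
l=1 r=3: min(18,9)*2=18 best=48, r--

l=1, r=2, best area=48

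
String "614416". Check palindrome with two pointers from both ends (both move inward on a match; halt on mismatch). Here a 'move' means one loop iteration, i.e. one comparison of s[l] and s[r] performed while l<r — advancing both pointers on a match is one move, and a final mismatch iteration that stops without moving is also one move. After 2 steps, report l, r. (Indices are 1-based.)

l=3, r=4

l=1 r=6: '6'=='6', l++,r--
l=2 r=5: '1'=='1', l++,r--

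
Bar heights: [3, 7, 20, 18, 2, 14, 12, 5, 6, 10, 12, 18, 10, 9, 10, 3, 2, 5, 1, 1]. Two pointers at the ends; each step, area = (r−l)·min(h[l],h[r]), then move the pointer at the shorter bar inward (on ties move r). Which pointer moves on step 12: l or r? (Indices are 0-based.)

[0,19] min(3,1)*19=19 best=19 * → r--
[0,18] min(3,1)*18=18 best=19 → r--
[0,17] min(3,5)*17=51 best=51 * → l++
[1,17] min(7,5)*16=80 best=80 * → r--
[1,16] min(7,2)*15=30 best=80 → r--
[1,15] min(7,3)*14=42 best=80 → r--
[1,14] min(7,10)*13=91 best=91 * → l++
[2,14] min(20,10)*12=120 best=120 * → r--
[2,13] min(20,9)*11=99 best=120 → r--
[2,12] min(20,10)*10=100 best=120 → r--
[2,11] min(20,18)*9=162 best=162 * → r--
[2,10] min(20,12)*8=96 best=162 → r--

r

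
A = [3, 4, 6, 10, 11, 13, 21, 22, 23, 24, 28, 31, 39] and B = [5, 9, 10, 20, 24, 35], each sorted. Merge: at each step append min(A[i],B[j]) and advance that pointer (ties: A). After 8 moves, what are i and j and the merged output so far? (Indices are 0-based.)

i=5, j=3, merged so far=[3, 4, 5, 6, 9, 10, 10, 11]

[i=0,j=0] A[i]=3<=B[j]=5 take 3 → i++
[i=1,j=0] A[i]=4<=B[j]=5 take 4 → i++
[i=2,j=0] A[i]=6>B[j]=5 take 5 → j++
[i=2,j=1] A[i]=6<=B[j]=9 take 6 → i++
[i=3,j=1] A[i]=10>B[j]=9 take 9 → j++
[i=3,j=2] A[i]=10<=B[j]=10 take 10 → i++
[i=4,j=2] A[i]=11>B[j]=10 take 10 → j++
[i=4,j=3] A[i]=11<=B[j]=20 take 11 → i++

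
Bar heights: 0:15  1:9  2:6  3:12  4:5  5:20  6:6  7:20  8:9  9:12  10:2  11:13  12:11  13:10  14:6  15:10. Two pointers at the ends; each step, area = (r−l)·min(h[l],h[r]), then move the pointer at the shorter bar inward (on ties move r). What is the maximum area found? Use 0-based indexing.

max area = 150

[0,15] min(15,10)*15=150 best=150 * → r--
[0,14] min(15,6)*14=84 best=150 → r--
[0,13] min(15,10)*13=130 best=150 → r--
[0,12] min(15,11)*12=132 best=150 → r--
[0,11] min(15,13)*11=143 best=150 → r--
[0,10] min(15,2)*10=20 best=150 → r--
[0,9] min(15,12)*9=108 best=150 → r--
[0,8] min(15,9)*8=72 best=150 → r--
[0,7] min(15,20)*7=105 best=150 → l++
[1,7] min(9,20)*6=54 best=150 → l++
[2,7] min(6,20)*5=30 best=150 → l++
[3,7] min(12,20)*4=48 best=150 → l++
[4,7] min(5,20)*3=15 best=150 → l++
[5,7] min(20,20)*2=40 best=150 → r--
[5,6] min(20,6)*1=6 best=150 → r--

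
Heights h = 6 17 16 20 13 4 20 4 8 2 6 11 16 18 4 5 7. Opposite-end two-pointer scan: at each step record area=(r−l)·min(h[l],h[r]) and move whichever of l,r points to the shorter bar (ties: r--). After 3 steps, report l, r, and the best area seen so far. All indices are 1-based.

l=2, r=15, best area=105

l=1 r=17: min(6,7)*16=96 best=96 *, l++
l=2 r=17: min(17,7)*15=105 best=105 *, r--
l=2 r=16: min(17,5)*14=70 best=105, r--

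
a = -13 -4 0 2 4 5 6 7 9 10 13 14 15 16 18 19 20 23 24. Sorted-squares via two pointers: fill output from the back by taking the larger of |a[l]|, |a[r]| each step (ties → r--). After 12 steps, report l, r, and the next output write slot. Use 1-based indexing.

l=2, r=8, next write slot=7

[1,19] |-13|<=|24| out[19]=576 → r--
[1,18] |-13|<=|23| out[18]=529 → r--
[1,17] |-13|<=|20| out[17]=400 → r--
[1,16] |-13|<=|19| out[16]=361 → r--
[1,15] |-13|<=|18| out[15]=324 → r--
[1,14] |-13|<=|16| out[14]=256 → r--
[1,13] |-13|<=|15| out[13]=225 → r--
[1,12] |-13|<=|14| out[12]=196 → r--
[1,11] |-13|<=|13| out[11]=169 → r--
[1,10] |-13|>|10| out[10]=169 → l++
[2,10] |-4|<=|10| out[9]=100 → r--
[2,9] |-4|<=|9| out[8]=81 → r--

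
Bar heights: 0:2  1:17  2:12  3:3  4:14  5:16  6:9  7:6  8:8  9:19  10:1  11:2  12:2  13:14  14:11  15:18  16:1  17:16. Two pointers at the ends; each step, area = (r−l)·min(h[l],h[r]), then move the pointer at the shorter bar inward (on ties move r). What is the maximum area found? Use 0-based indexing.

max area = 256

l=0 r=17: min(2,16)*17=34 best=34 *, l++
l=1 r=17: min(17,16)*16=256 best=256 *, r--
l=1 r=16: min(17,1)*15=15 best=256, r--
l=1 r=15: min(17,18)*14=238 best=256, l++
l=2 r=15: min(12,18)*13=156 best=256, l++
l=3 r=15: min(3,18)*12=36 best=256, l++
l=4 r=15: min(14,18)*11=154 best=256, l++
l=5 r=15: min(16,18)*10=160 best=256, l++
l=6 r=15: min(9,18)*9=81 best=256, l++
l=7 r=15: min(6,18)*8=48 best=256, l++
l=8 r=15: min(8,18)*7=56 best=256, l++
l=9 r=15: min(19,18)*6=108 best=256, r--
l=9 r=14: min(19,11)*5=55 best=256, r--
l=9 r=13: min(19,14)*4=56 best=256, r--
l=9 r=12: min(19,2)*3=6 best=256, r--
l=9 r=11: min(19,2)*2=4 best=256, r--
l=9 r=10: min(19,1)*1=1 best=256, r--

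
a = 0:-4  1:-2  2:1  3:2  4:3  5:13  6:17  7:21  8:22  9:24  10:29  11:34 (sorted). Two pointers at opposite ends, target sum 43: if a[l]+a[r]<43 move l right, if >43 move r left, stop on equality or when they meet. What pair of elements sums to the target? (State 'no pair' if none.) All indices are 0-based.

(21, 22)

l=0 r=11: -4+34=30 <43, l++
l=1 r=11: -2+34=32 <43, l++
l=2 r=11: 1+34=35 <43, l++
l=3 r=11: 2+34=36 <43, l++
l=4 r=11: 3+34=37 <43, l++
l=5 r=11: 13+34=47 >43, r--
l=5 r=10: 13+29=42 <43, l++
l=6 r=10: 17+29=46 >43, r--
l=6 r=9: 17+24=41 <43, l++
l=7 r=9: 21+24=45 >43, r--
l=7 r=8: 21+22=43, found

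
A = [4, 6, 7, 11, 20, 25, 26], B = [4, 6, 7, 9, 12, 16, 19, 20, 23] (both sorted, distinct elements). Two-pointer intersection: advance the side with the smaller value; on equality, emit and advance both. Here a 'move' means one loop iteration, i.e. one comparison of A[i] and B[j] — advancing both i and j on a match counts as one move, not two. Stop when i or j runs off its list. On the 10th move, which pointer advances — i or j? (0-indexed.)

j

[i=0,j=0] 4==4 emit → i++,j++
[i=1,j=1] 6==6 emit → i++,j++
[i=2,j=2] 7==7 emit → i++,j++
[i=3,j=3] 11>9 → j++
[i=3,j=4] 11<12 → i++
[i=4,j=4] 20>12 → j++
[i=4,j=5] 20>16 → j++
[i=4,j=6] 20>19 → j++
[i=4,j=7] 20==20 emit → i++,j++
[i=5,j=8] 25>23 → j++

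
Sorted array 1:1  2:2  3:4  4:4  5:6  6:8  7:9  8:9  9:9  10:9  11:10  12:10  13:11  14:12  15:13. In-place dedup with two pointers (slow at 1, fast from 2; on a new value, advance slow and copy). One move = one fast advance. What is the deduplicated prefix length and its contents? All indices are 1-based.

(s=1,f=2) a[fast]=2≠a[slow]=1 write a[2]=2 → slow++,fast++
(s=2,f=3) a[fast]=4≠a[slow]=2 write a[3]=4 → slow++,fast++
(s=3,f=4) a[fast]=4=a[slow] dup → fast++
(s=3,f=5) a[fast]=6≠a[slow]=4 write a[4]=6 → slow++,fast++
(s=4,f=6) a[fast]=8≠a[slow]=6 write a[5]=8 → slow++,fast++
(s=5,f=7) a[fast]=9≠a[slow]=8 write a[6]=9 → slow++,fast++
(s=6,f=8) a[fast]=9=a[slow] dup → fast++
(s=6,f=9) a[fast]=9=a[slow] dup → fast++
(s=6,f=10) a[fast]=9=a[slow] dup → fast++
(s=6,f=11) a[fast]=10≠a[slow]=9 write a[7]=10 → slow++,fast++
(s=7,f=12) a[fast]=10=a[slow] dup → fast++
(s=7,f=13) a[fast]=11≠a[slow]=10 write a[8]=11 → slow++,fast++
(s=8,f=14) a[fast]=12≠a[slow]=11 write a[9]=12 → slow++,fast++
(s=9,f=15) a[fast]=13≠a[slow]=12 write a[10]=13 → slow++,fast++

length 10; prefix = [1, 2, 4, 6, 8, 9, 10, 11, 12, 13]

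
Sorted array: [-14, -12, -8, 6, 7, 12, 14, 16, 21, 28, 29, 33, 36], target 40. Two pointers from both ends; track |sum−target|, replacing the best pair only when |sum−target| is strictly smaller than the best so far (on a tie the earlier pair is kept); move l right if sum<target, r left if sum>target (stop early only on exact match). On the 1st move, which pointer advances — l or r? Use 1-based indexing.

l

l=1 r=13: -14+36=22 d=18 *, l++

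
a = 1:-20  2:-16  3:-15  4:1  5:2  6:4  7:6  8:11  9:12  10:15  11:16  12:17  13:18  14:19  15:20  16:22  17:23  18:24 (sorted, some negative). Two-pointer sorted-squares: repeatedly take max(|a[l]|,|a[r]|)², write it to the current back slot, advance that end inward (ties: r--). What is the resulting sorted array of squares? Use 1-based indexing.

l=1 r=18: |-20|<=|24| out[18]=576, r--
l=1 r=17: |-20|<=|23| out[17]=529, r--
l=1 r=16: |-20|<=|22| out[16]=484, r--
l=1 r=15: |-20|<=|20| out[15]=400, r--
l=1 r=14: |-20|>|19| out[14]=400, l++
l=2 r=14: |-16|<=|19| out[13]=361, r--
l=2 r=13: |-16|<=|18| out[12]=324, r--
l=2 r=12: |-16|<=|17| out[11]=289, r--
l=2 r=11: |-16|<=|16| out[10]=256, r--
l=2 r=10: |-16|>|15| out[9]=256, l++
l=3 r=10: |-15|<=|15| out[8]=225, r--
l=3 r=9: |-15|>|12| out[7]=225, l++
l=4 r=9: |1|<=|12| out[6]=144, r--
l=4 r=8: |1|<=|11| out[5]=121, r--
l=4 r=7: |1|<=|6| out[4]=36, r--
l=4 r=6: |1|<=|4| out[3]=16, r--
l=4 r=5: |1|<=|2| out[2]=4, r--
l=4 r=4: |1|<=|1| out[1]=1, r--

[1, 4, 16, 36, 121, 144, 225, 225, 256, 256, 289, 324, 361, 400, 400, 484, 529, 576]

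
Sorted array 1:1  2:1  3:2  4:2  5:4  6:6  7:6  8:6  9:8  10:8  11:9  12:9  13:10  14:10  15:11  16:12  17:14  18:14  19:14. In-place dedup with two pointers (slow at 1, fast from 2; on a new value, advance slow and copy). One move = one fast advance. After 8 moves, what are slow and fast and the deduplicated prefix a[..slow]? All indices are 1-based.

slow=5, fast=10, prefix=[1, 2, 4, 6, 8]

slow=1 fast=2: a[fast]=1=a[slow] dup, fast++
slow=1 fast=3: a[fast]=2≠a[slow]=1 write a[2]=2, slow++,fast++
slow=2 fast=4: a[fast]=2=a[slow] dup, fast++
slow=2 fast=5: a[fast]=4≠a[slow]=2 write a[3]=4, slow++,fast++
slow=3 fast=6: a[fast]=6≠a[slow]=4 write a[4]=6, slow++,fast++
slow=4 fast=7: a[fast]=6=a[slow] dup, fast++
slow=4 fast=8: a[fast]=6=a[slow] dup, fast++
slow=4 fast=9: a[fast]=8≠a[slow]=6 write a[5]=8, slow++,fast++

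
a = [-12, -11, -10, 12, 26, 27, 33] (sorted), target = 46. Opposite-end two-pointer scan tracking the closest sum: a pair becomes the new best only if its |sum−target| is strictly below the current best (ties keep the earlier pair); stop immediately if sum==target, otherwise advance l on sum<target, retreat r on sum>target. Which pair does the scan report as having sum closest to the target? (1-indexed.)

pair (12, 33) with sum 45 (|Δ|=1)

l=1 r=7: -12+33=21 d=25 *, l++
l=2 r=7: -11+33=22 d=24 *, l++
l=3 r=7: -10+33=23 d=23 *, l++
l=4 r=7: 12+33=45 d=1 *, l++
l=5 r=7: 26+33=59 d=13, r--
l=5 r=6: 26+27=53 d=7, r--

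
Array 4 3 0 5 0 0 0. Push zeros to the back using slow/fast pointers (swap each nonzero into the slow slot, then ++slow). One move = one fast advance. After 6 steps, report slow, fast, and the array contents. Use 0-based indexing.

slow=3, fast=6, a=[4, 3, 5, 0, 0, 0, 0]

(s=0,f=0) a[fast]=4≠0 swap→a[0]=4 → slow++,fast++
(s=1,f=1) a[fast]=3≠0 swap→a[1]=3 → slow++,fast++
(s=2,f=2) a[fast]=0 → fast++
(s=2,f=3) a[fast]=5≠0 swap→a[2]=5 → slow++,fast++
(s=3,f=4) a[fast]=0 → fast++
(s=3,f=5) a[fast]=0 → fast++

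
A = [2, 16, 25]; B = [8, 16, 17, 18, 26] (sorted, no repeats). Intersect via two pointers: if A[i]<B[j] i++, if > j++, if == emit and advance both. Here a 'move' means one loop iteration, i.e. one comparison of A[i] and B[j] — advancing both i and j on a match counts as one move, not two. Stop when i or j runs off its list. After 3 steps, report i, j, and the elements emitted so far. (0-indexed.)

i=2, j=2, emitted=[16]

[i=0,j=0] 2<8 → i++
[i=1,j=0] 16>8 → j++
[i=1,j=1] 16==16 emit → i++,j++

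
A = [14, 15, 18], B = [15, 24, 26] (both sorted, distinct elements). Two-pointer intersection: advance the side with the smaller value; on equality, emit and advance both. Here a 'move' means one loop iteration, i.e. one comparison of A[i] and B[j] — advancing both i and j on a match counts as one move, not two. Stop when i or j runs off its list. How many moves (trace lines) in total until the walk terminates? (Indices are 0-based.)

[i=0,j=0] 14<15 → i++
[i=1,j=0] 15==15 emit → i++,j++
[i=2,j=1] 18<24 → i++

3 moves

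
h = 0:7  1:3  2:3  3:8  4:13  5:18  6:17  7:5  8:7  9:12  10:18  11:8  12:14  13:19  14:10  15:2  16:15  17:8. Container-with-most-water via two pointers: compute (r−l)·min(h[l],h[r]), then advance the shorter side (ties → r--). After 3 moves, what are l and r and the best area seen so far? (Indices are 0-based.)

[0,17] min(7,8)*17=119 best=119 * → l++
[1,17] min(3,8)*16=48 best=119 → l++
[2,17] min(3,8)*15=45 best=119 → l++

l=3, r=17, best area=119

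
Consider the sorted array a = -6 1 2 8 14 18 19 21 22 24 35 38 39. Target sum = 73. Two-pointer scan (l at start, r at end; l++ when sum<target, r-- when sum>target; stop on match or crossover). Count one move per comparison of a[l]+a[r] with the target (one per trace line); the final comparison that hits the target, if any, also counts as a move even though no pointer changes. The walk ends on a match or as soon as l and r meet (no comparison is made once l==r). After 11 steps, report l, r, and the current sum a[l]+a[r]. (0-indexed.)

[0,12] -6+39=33 <73 → l++
[1,12] 1+39=40 <73 → l++
[2,12] 2+39=41 <73 → l++
[3,12] 8+39=47 <73 → l++
[4,12] 14+39=53 <73 → l++
[5,12] 18+39=57 <73 → l++
[6,12] 19+39=58 <73 → l++
[7,12] 21+39=60 <73 → l++
[8,12] 22+39=61 <73 → l++
[9,12] 24+39=63 <73 → l++
[10,12] 35+39=74 >73 → r--

l=10, r=11, sum=73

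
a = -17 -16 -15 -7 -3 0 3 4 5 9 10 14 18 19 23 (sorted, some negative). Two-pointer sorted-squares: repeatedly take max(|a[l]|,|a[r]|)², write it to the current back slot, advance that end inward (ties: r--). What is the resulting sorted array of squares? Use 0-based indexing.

[0, 9, 9, 16, 25, 49, 81, 100, 196, 225, 256, 289, 324, 361, 529]

[0,14] |-17|<=|23| out[14]=529 → r--
[0,13] |-17|<=|19| out[13]=361 → r--
[0,12] |-17|<=|18| out[12]=324 → r--
[0,11] |-17|>|14| out[11]=289 → l++
[1,11] |-16|>|14| out[10]=256 → l++
[2,11] |-15|>|14| out[9]=225 → l++
[3,11] |-7|<=|14| out[8]=196 → r--
[3,10] |-7|<=|10| out[7]=100 → r--
[3,9] |-7|<=|9| out[6]=81 → r--
[3,8] |-7|>|5| out[5]=49 → l++
[4,8] |-3|<=|5| out[4]=25 → r--
[4,7] |-3|<=|4| out[3]=16 → r--
[4,6] |-3|<=|3| out[2]=9 → r--
[4,5] |-3|>|0| out[1]=9 → l++
[5,5] |0|<=|0| out[0]=0 → r--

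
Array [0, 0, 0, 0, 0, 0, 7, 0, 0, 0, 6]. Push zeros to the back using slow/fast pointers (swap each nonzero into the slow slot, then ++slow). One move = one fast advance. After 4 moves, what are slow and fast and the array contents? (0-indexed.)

slow=0, fast=4, a=[0, 0, 0, 0, 0, 0, 7, 0, 0, 0, 6]

slow=0 fast=0: a[fast]=0, fast++
slow=0 fast=1: a[fast]=0, fast++
slow=0 fast=2: a[fast]=0, fast++
slow=0 fast=3: a[fast]=0, fast++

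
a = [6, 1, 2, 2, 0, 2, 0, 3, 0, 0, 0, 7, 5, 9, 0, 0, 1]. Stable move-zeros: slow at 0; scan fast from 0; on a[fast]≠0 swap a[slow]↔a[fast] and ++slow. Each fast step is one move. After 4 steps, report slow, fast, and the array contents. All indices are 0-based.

slow=4, fast=4, a=[6, 1, 2, 2, 0, 2, 0, 3, 0, 0, 0, 7, 5, 9, 0, 0, 1]

slow=0 fast=0: a[fast]=6≠0 swap→a[0]=6, slow++,fast++
slow=1 fast=1: a[fast]=1≠0 swap→a[1]=1, slow++,fast++
slow=2 fast=2: a[fast]=2≠0 swap→a[2]=2, slow++,fast++
slow=3 fast=3: a[fast]=2≠0 swap→a[3]=2, slow++,fast++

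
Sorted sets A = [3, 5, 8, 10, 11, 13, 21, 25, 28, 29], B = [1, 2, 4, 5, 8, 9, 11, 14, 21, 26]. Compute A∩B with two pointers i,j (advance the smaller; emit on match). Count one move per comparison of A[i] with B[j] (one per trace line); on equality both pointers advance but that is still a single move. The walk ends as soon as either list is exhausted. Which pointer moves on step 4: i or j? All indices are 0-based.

[i=0,j=0] 3>1 → j++
[i=0,j=1] 3>2 → j++
[i=0,j=2] 3<4 → i++
[i=1,j=2] 5>4 → j++

j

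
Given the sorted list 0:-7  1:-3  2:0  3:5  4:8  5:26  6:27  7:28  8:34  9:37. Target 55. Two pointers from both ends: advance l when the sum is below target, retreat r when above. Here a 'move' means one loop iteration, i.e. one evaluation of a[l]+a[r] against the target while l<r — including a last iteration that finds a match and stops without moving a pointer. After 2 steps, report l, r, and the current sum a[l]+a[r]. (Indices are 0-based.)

l=2, r=9, sum=37

[0,9] -7+37=30 <55 → l++
[1,9] -3+37=34 <55 → l++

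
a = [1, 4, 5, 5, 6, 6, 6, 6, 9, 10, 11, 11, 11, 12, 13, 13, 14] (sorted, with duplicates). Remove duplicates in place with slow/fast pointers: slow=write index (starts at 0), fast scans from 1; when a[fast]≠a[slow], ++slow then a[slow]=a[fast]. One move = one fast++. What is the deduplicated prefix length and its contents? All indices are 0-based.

(s=0,f=1) a[fast]=4≠a[slow]=1 write a[1]=4 → slow++,fast++
(s=1,f=2) a[fast]=5≠a[slow]=4 write a[2]=5 → slow++,fast++
(s=2,f=3) a[fast]=5=a[slow] dup → fast++
(s=2,f=4) a[fast]=6≠a[slow]=5 write a[3]=6 → slow++,fast++
(s=3,f=5) a[fast]=6=a[slow] dup → fast++
(s=3,f=6) a[fast]=6=a[slow] dup → fast++
(s=3,f=7) a[fast]=6=a[slow] dup → fast++
(s=3,f=8) a[fast]=9≠a[slow]=6 write a[4]=9 → slow++,fast++
(s=4,f=9) a[fast]=10≠a[slow]=9 write a[5]=10 → slow++,fast++
(s=5,f=10) a[fast]=11≠a[slow]=10 write a[6]=11 → slow++,fast++
(s=6,f=11) a[fast]=11=a[slow] dup → fast++
(s=6,f=12) a[fast]=11=a[slow] dup → fast++
(s=6,f=13) a[fast]=12≠a[slow]=11 write a[7]=12 → slow++,fast++
(s=7,f=14) a[fast]=13≠a[slow]=12 write a[8]=13 → slow++,fast++
(s=8,f=15) a[fast]=13=a[slow] dup → fast++
(s=8,f=16) a[fast]=14≠a[slow]=13 write a[9]=14 → slow++,fast++

length 10; prefix = [1, 4, 5, 6, 9, 10, 11, 12, 13, 14]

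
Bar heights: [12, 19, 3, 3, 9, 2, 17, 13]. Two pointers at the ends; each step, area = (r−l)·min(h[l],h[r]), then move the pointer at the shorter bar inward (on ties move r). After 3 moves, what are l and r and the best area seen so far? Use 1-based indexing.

l=2, r=6, best area=85

[1,8] min(12,13)*7=84 best=84 * → l++
[2,8] min(19,13)*6=78 best=84 → r--
[2,7] min(19,17)*5=85 best=85 * → r--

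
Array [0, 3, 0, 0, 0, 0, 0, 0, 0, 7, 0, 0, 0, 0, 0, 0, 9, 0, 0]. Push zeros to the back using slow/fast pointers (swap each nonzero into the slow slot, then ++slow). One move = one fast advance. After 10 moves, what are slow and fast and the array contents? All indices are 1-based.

slow=3, fast=11, a=[3, 7, 0, 0, 0, 0, 0, 0, 0, 0, 0, 0, 0, 0, 0, 0, 9, 0, 0]

(s=1,f=1) a[fast]=0 → fast++
(s=1,f=2) a[fast]=3≠0 swap→a[1]=3 → slow++,fast++
(s=2,f=3) a[fast]=0 → fast++
(s=2,f=4) a[fast]=0 → fast++
(s=2,f=5) a[fast]=0 → fast++
(s=2,f=6) a[fast]=0 → fast++
(s=2,f=7) a[fast]=0 → fast++
(s=2,f=8) a[fast]=0 → fast++
(s=2,f=9) a[fast]=0 → fast++
(s=2,f=10) a[fast]=7≠0 swap→a[2]=7 → slow++,fast++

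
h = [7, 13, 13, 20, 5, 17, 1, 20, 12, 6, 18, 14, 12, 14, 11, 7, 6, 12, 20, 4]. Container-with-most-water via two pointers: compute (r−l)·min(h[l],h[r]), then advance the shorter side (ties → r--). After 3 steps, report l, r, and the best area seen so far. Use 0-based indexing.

l=2, r=18, best area=221

[0,19] min(7,4)*19=76 best=76 * → r--
[0,18] min(7,20)*18=126 best=126 * → l++
[1,18] min(13,20)*17=221 best=221 * → l++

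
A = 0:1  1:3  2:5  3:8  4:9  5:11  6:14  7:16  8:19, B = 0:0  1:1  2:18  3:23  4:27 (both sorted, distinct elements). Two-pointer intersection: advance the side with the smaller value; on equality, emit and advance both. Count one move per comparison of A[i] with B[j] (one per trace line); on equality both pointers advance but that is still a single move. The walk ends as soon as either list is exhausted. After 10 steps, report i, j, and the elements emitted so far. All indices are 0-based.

i=8, j=3, emitted=[1]

i=0 j=0: 1>0, j++
i=0 j=1: 1==1 emit, i++,j++
i=1 j=2: 3<18, i++
i=2 j=2: 5<18, i++
i=3 j=2: 8<18, i++
i=4 j=2: 9<18, i++
i=5 j=2: 11<18, i++
i=6 j=2: 14<18, i++
i=7 j=2: 16<18, i++
i=8 j=2: 19>18, j++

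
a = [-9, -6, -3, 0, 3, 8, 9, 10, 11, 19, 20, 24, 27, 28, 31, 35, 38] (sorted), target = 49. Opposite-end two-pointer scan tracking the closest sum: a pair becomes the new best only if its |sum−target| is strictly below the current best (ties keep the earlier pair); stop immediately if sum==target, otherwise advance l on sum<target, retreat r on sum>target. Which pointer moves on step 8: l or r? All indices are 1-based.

l

l=1 r=17: -9+38=29 d=20 *, l++
l=2 r=17: -6+38=32 d=17 *, l++
l=3 r=17: -3+38=35 d=14 *, l++
l=4 r=17: 0+38=38 d=11 *, l++
l=5 r=17: 3+38=41 d=8 *, l++
l=6 r=17: 8+38=46 d=3 *, l++
l=7 r=17: 9+38=47 d=2 *, l++
l=8 r=17: 10+38=48 d=1 *, l++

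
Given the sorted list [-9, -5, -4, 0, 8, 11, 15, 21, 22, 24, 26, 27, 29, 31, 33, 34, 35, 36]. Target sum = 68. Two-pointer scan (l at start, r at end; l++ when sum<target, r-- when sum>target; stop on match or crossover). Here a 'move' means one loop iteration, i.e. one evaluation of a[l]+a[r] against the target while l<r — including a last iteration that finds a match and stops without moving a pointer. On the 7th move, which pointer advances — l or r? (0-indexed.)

l

l=0 r=17: -9+36=27 <68, l++
l=1 r=17: -5+36=31 <68, l++
l=2 r=17: -4+36=32 <68, l++
l=3 r=17: 0+36=36 <68, l++
l=4 r=17: 8+36=44 <68, l++
l=5 r=17: 11+36=47 <68, l++
l=6 r=17: 15+36=51 <68, l++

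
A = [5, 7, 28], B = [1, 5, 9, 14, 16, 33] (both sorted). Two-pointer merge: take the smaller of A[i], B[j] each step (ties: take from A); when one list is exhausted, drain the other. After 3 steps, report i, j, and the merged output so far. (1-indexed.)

i=2, j=3, merged so far=[1, 5, 5]

i=1 j=1: A[i]=5>B[j]=1 take 1, j++
i=1 j=2: A[i]=5<=B[j]=5 take 5, i++
i=2 j=2: A[i]=7>B[j]=5 take 5, j++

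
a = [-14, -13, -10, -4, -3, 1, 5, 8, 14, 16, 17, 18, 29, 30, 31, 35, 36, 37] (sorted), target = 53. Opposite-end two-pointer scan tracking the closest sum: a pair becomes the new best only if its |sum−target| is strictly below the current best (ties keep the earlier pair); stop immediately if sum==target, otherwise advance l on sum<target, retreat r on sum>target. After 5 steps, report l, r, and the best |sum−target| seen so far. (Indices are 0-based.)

l=5, r=17, best |Δ|=19

[0,17] -14+37=23 d=30 * → l++
[1,17] -13+37=24 d=29 * → l++
[2,17] -10+37=27 d=26 * → l++
[3,17] -4+37=33 d=20 * → l++
[4,17] -3+37=34 d=19 * → l++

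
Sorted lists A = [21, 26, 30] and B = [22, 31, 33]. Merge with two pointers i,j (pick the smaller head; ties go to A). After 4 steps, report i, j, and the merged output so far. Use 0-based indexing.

i=0 j=0: A[i]=21<=B[j]=22 take 21, i++
i=1 j=0: A[i]=26>B[j]=22 take 22, j++
i=1 j=1: A[i]=26<=B[j]=31 take 26, i++
i=2 j=1: A[i]=30<=B[j]=31 take 30, i++

i=3, j=1, merged so far=[21, 22, 26, 30]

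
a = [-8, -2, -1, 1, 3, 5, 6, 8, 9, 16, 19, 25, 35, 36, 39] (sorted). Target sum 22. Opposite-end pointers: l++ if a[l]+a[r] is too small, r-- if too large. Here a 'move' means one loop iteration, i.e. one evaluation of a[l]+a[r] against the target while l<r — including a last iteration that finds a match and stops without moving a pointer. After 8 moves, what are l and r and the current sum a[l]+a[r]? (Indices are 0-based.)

l=0 r=14: -8+39=31 >22, r--
l=0 r=13: -8+36=28 >22, r--
l=0 r=12: -8+35=27 >22, r--
l=0 r=11: -8+25=17 <22, l++
l=1 r=11: -2+25=23 >22, r--
l=1 r=10: -2+19=17 <22, l++
l=2 r=10: -1+19=18 <22, l++
l=3 r=10: 1+19=20 <22, l++

l=4, r=10, sum=22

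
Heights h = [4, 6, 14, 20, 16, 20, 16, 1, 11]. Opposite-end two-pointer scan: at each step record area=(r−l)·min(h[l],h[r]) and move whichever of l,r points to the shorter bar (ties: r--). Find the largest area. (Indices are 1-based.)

l=1 r=9: min(4,11)*8=32 best=32 *, l++
l=2 r=9: min(6,11)*7=42 best=42 *, l++
l=3 r=9: min(14,11)*6=66 best=66 *, r--
l=3 r=8: min(14,1)*5=5 best=66, r--
l=3 r=7: min(14,16)*4=56 best=66, l++
l=4 r=7: min(20,16)*3=48 best=66, r--
l=4 r=6: min(20,20)*2=40 best=66, r--
l=4 r=5: min(20,16)*1=16 best=66, r--

max area = 66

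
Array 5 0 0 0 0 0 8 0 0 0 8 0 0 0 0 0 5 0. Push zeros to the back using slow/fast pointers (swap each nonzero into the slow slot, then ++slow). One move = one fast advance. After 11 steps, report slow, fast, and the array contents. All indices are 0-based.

slow=3, fast=11, a=[5, 8, 8, 0, 0, 0, 0, 0, 0, 0, 0, 0, 0, 0, 0, 0, 5, 0]

slow=0 fast=0: a[fast]=5≠0 swap→a[0]=5, slow++,fast++
slow=1 fast=1: a[fast]=0, fast++
slow=1 fast=2: a[fast]=0, fast++
slow=1 fast=3: a[fast]=0, fast++
slow=1 fast=4: a[fast]=0, fast++
slow=1 fast=5: a[fast]=0, fast++
slow=1 fast=6: a[fast]=8≠0 swap→a[1]=8, slow++,fast++
slow=2 fast=7: a[fast]=0, fast++
slow=2 fast=8: a[fast]=0, fast++
slow=2 fast=9: a[fast]=0, fast++
slow=2 fast=10: a[fast]=8≠0 swap→a[2]=8, slow++,fast++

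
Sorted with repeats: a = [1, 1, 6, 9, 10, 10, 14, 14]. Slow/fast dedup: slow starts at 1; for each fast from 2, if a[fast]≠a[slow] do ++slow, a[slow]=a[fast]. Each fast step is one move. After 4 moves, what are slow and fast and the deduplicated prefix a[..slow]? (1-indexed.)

(s=1,f=2) a[fast]=1=a[slow] dup → fast++
(s=1,f=3) a[fast]=6≠a[slow]=1 write a[2]=6 → slow++,fast++
(s=2,f=4) a[fast]=9≠a[slow]=6 write a[3]=9 → slow++,fast++
(s=3,f=5) a[fast]=10≠a[slow]=9 write a[4]=10 → slow++,fast++

slow=4, fast=6, prefix=[1, 6, 9, 10]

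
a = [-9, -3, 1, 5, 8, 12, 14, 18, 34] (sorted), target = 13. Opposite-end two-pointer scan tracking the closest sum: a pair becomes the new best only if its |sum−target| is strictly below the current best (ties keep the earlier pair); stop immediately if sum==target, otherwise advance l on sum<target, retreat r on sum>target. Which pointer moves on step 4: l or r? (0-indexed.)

l

l=0 r=8: -9+34=25 d=12 *, r--
l=0 r=7: -9+18=9 d=4 *, l++
l=1 r=7: -3+18=15 d=2 *, r--
l=1 r=6: -3+14=11 d=2, l++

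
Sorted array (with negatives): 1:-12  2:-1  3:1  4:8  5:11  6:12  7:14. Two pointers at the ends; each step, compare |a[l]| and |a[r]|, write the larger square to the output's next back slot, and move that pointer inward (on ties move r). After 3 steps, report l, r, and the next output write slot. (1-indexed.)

l=1 r=7: |-12|<=|14| out[7]=196, r--
l=1 r=6: |-12|<=|12| out[6]=144, r--
l=1 r=5: |-12|>|11| out[5]=144, l++

l=2, r=5, next write slot=4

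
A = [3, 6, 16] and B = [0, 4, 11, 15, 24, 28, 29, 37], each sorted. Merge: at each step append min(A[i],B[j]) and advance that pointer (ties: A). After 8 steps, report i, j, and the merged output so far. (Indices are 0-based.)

i=3, j=5, merged so far=[0, 3, 4, 6, 11, 15, 16, 24]

i=0 j=0: A[i]=3>B[j]=0 take 0, j++
i=0 j=1: A[i]=3<=B[j]=4 take 3, i++
i=1 j=1: A[i]=6>B[j]=4 take 4, j++
i=1 j=2: A[i]=6<=B[j]=11 take 6, i++
i=2 j=2: A[i]=16>B[j]=11 take 11, j++
i=2 j=3: A[i]=16>B[j]=15 take 15, j++
i=2 j=4: A[i]=16<=B[j]=24 take 16, i++
i=3 j=4: A done, take B[j]=24, j++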